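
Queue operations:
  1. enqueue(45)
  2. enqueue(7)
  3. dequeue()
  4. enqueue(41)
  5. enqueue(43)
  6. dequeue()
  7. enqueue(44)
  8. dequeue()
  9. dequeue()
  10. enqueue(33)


enqueue(45) -> [45]
enqueue(7) -> [45, 7]
dequeue()->45, [7]
enqueue(41) -> [7, 41]
enqueue(43) -> [7, 41, 43]
dequeue()->7, [41, 43]
enqueue(44) -> [41, 43, 44]
dequeue()->41, [43, 44]
dequeue()->43, [44]
enqueue(33) -> [44, 33]

Final queue: [44, 33]


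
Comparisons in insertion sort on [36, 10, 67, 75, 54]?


Algorithm: insertion sort
Input: [36, 10, 67, 75, 54]
Sorted: [10, 36, 54, 67, 75]

6


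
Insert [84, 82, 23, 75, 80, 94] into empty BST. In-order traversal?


Insert 84: root
Insert 82: L from 84
Insert 23: L from 84 -> L from 82
Insert 75: L from 84 -> L from 82 -> R from 23
Insert 80: L from 84 -> L from 82 -> R from 23 -> R from 75
Insert 94: R from 84

In-order: [23, 75, 80, 82, 84, 94]


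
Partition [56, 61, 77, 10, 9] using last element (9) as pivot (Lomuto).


Pivot: 9
Place pivot at 0: [9, 61, 77, 10, 56]

Partitioned: [9, 61, 77, 10, 56]


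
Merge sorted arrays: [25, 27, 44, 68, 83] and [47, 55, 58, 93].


Take 25 from A
Take 27 from A
Take 44 from A
Take 47 from B
Take 55 from B
Take 58 from B
Take 68 from A
Take 83 from A

Merged: [25, 27, 44, 47, 55, 58, 68, 83, 93]


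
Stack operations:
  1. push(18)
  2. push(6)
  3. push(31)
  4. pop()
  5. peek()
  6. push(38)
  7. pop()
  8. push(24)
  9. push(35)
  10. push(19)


push(18) -> [18]
push(6) -> [18, 6]
push(31) -> [18, 6, 31]
pop()->31, [18, 6]
peek()->6
push(38) -> [18, 6, 38]
pop()->38, [18, 6]
push(24) -> [18, 6, 24]
push(35) -> [18, 6, 24, 35]
push(19) -> [18, 6, 24, 35, 19]

Final stack: [18, 6, 24, 35, 19]


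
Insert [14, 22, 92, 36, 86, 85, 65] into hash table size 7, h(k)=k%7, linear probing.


Insert 14: h=0 -> slot 0
Insert 22: h=1 -> slot 1
Insert 92: h=1, 1 probes -> slot 2
Insert 36: h=1, 2 probes -> slot 3
Insert 86: h=2, 2 probes -> slot 4
Insert 85: h=1, 4 probes -> slot 5
Insert 65: h=2, 4 probes -> slot 6

Table: [14, 22, 92, 36, 86, 85, 65]


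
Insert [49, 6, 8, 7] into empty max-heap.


Insert 49: [49]
Insert 6: [49, 6]
Insert 8: [49, 6, 8]
Insert 7: [49, 7, 8, 6]

Final heap: [49, 7, 8, 6]


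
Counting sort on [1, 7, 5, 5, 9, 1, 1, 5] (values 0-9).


Input: [1, 7, 5, 5, 9, 1, 1, 5]
Counts: [0, 3, 0, 0, 0, 3, 0, 1, 0, 1]

Sorted: [1, 1, 1, 5, 5, 5, 7, 9]


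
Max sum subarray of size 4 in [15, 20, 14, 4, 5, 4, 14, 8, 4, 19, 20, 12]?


[0:4]: 53
[1:5]: 43
[2:6]: 27
[3:7]: 27
[4:8]: 31
[5:9]: 30
[6:10]: 45
[7:11]: 51
[8:12]: 55

Max: 55 at [8:12]


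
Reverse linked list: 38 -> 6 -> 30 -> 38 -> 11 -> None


Step 1: curr=38, set curr.next=prev(None) | reversed so far: 38
Step 2: curr=6, set curr.next=prev(38) | reversed so far: 6 -> 38
Step 3: curr=30, set curr.next=prev(6) | reversed so far: 30 -> 6 -> 38
Step 4: curr=38, set curr.next=prev(30) | reversed so far: 38 -> 30 -> 6 -> 38
Step 5: curr=11, set curr.next=prev(38) | reversed so far: 11 -> 38 -> 30 -> 6 -> 38

11 -> 38 -> 30 -> 6 -> 38 -> None


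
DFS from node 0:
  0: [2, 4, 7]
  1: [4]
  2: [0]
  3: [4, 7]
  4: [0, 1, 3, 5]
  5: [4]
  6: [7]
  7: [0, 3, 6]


Visit 0, push [7, 4, 2]
Visit 2, push []
Visit 4, push [5, 3, 1]
Visit 1, push []
Visit 3, push [7]
Visit 7, push [6]
Visit 6, push []
Visit 5, push []

DFS order: [0, 2, 4, 1, 3, 7, 6, 5]


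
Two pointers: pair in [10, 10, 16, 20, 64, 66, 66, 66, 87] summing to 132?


lo=0(10)+hi=8(87)=97
lo=1(10)+hi=8(87)=97
lo=2(16)+hi=8(87)=103
lo=3(20)+hi=8(87)=107
lo=4(64)+hi=8(87)=151
lo=4(64)+hi=7(66)=130
lo=5(66)+hi=7(66)=132

Yes: 66+66=132


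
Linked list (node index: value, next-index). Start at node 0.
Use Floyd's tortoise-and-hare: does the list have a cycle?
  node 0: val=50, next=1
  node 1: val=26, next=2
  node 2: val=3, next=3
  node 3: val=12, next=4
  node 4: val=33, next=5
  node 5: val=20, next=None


Floyd's tortoise (slow, +1) and hare (fast, +2):
  init: slow=0, fast=0
  step 1: slow=1, fast=2
  step 2: slow=2, fast=4
  step 3: fast 4->5->None, no cycle

Cycle: no


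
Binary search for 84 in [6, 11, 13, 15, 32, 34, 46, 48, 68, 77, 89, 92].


Step 1: lo=0, hi=11, mid=5, val=34
Step 2: lo=6, hi=11, mid=8, val=68
Step 3: lo=9, hi=11, mid=10, val=89
Step 4: lo=9, hi=9, mid=9, val=77

Not found


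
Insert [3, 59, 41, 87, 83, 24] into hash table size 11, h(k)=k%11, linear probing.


Insert 3: h=3 -> slot 3
Insert 59: h=4 -> slot 4
Insert 41: h=8 -> slot 8
Insert 87: h=10 -> slot 10
Insert 83: h=6 -> slot 6
Insert 24: h=2 -> slot 2

Table: [None, None, 24, 3, 59, None, 83, None, 41, None, 87]


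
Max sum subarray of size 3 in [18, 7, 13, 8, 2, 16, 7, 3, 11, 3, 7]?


[0:3]: 38
[1:4]: 28
[2:5]: 23
[3:6]: 26
[4:7]: 25
[5:8]: 26
[6:9]: 21
[7:10]: 17
[8:11]: 21

Max: 38 at [0:3]


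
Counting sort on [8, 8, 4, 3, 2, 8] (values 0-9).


Input: [8, 8, 4, 3, 2, 8]
Counts: [0, 0, 1, 1, 1, 0, 0, 0, 3, 0]

Sorted: [2, 3, 4, 8, 8, 8]


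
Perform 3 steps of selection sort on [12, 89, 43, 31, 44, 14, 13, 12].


Initial: [12, 89, 43, 31, 44, 14, 13, 12]
Step 1: min=12 at 0
  Swap: [12, 89, 43, 31, 44, 14, 13, 12]
Step 2: min=12 at 7
  Swap: [12, 12, 43, 31, 44, 14, 13, 89]
Step 3: min=13 at 6
  Swap: [12, 12, 13, 31, 44, 14, 43, 89]

After 3 steps: [12, 12, 13, 31, 44, 14, 43, 89]


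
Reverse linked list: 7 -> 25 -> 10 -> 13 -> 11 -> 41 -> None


Step 1: curr=7, set curr.next=prev(None) | reversed so far: 7
Step 2: curr=25, set curr.next=prev(7) | reversed so far: 25 -> 7
Step 3: curr=10, set curr.next=prev(25) | reversed so far: 10 -> 25 -> 7
Step 4: curr=13, set curr.next=prev(10) | reversed so far: 13 -> 10 -> 25 -> 7
Step 5: curr=11, set curr.next=prev(13) | reversed so far: 11 -> 13 -> 10 -> 25 -> 7
Step 6: curr=41, set curr.next=prev(11) | reversed so far: 41 -> 11 -> 13 -> 10 -> 25 -> 7

41 -> 11 -> 13 -> 10 -> 25 -> 7 -> None


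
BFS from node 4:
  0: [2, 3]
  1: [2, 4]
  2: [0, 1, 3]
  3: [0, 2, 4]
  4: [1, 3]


Visit 4, enqueue [1, 3]
Visit 1, enqueue [2]
Visit 3, enqueue [0]
Visit 2, enqueue []
Visit 0, enqueue []

BFS order: [4, 1, 3, 2, 0]


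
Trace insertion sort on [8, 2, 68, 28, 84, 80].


Initial: [8, 2, 68, 28, 84, 80]
Insert 2: [2, 8, 68, 28, 84, 80]
Insert 68: [2, 8, 68, 28, 84, 80]
Insert 28: [2, 8, 28, 68, 84, 80]
Insert 84: [2, 8, 28, 68, 84, 80]
Insert 80: [2, 8, 28, 68, 80, 84]

Sorted: [2, 8, 28, 68, 80, 84]


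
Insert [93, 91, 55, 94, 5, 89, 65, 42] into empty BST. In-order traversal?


Insert 93: root
Insert 91: L from 93
Insert 55: L from 93 -> L from 91
Insert 94: R from 93
Insert 5: L from 93 -> L from 91 -> L from 55
Insert 89: L from 93 -> L from 91 -> R from 55
Insert 65: L from 93 -> L from 91 -> R from 55 -> L from 89
Insert 42: L from 93 -> L from 91 -> L from 55 -> R from 5

In-order: [5, 42, 55, 65, 89, 91, 93, 94]


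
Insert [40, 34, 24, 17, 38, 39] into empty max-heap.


Insert 40: [40]
Insert 34: [40, 34]
Insert 24: [40, 34, 24]
Insert 17: [40, 34, 24, 17]
Insert 38: [40, 38, 24, 17, 34]
Insert 39: [40, 38, 39, 17, 34, 24]

Final heap: [40, 38, 39, 17, 34, 24]


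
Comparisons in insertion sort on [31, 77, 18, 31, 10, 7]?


Algorithm: insertion sort
Input: [31, 77, 18, 31, 10, 7]
Sorted: [7, 10, 18, 31, 31, 77]

14


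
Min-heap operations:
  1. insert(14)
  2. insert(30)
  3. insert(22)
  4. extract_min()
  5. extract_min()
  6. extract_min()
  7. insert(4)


insert(14) -> [14]
insert(30) -> [14, 30]
insert(22) -> [14, 30, 22]
extract_min()->14, [22, 30]
extract_min()->22, [30]
extract_min()->30, []
insert(4) -> [4]

Final heap: [4]


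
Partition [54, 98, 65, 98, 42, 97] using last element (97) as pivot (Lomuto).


Pivot: 97
  54 <= 97: advance i (no swap)
  65 <= 97: swap -> [54, 65, 98, 98, 42, 97]
  42 <= 97: swap -> [54, 65, 42, 98, 98, 97]
Place pivot at 3: [54, 65, 42, 97, 98, 98]

Partitioned: [54, 65, 42, 97, 98, 98]


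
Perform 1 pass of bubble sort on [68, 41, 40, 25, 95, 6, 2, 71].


Initial: [68, 41, 40, 25, 95, 6, 2, 71]
Pass 1: [41, 40, 25, 68, 6, 2, 71, 95] (6 swaps)

After 1 pass: [41, 40, 25, 68, 6, 2, 71, 95]


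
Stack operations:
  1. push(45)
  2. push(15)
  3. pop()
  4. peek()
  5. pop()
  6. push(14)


push(45) -> [45]
push(15) -> [45, 15]
pop()->15, [45]
peek()->45
pop()->45, []
push(14) -> [14]

Final stack: [14]


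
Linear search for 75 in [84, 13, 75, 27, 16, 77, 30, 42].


i=0: 84!=75
i=1: 13!=75
i=2: 75==75 found!

Found at 2, 3 comps


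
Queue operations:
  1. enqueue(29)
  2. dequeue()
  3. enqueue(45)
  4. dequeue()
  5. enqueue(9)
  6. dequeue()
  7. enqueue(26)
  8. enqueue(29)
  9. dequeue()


enqueue(29) -> [29]
dequeue()->29, []
enqueue(45) -> [45]
dequeue()->45, []
enqueue(9) -> [9]
dequeue()->9, []
enqueue(26) -> [26]
enqueue(29) -> [26, 29]
dequeue()->26, [29]

Final queue: [29]


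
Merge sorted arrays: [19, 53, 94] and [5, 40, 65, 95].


Take 5 from B
Take 19 from A
Take 40 from B
Take 53 from A
Take 65 from B
Take 94 from A

Merged: [5, 19, 40, 53, 65, 94, 95]


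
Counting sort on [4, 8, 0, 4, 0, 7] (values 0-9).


Input: [4, 8, 0, 4, 0, 7]
Counts: [2, 0, 0, 0, 2, 0, 0, 1, 1, 0]

Sorted: [0, 0, 4, 4, 7, 8]


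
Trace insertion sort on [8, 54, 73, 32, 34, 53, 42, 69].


Initial: [8, 54, 73, 32, 34, 53, 42, 69]
Insert 54: [8, 54, 73, 32, 34, 53, 42, 69]
Insert 73: [8, 54, 73, 32, 34, 53, 42, 69]
Insert 32: [8, 32, 54, 73, 34, 53, 42, 69]
Insert 34: [8, 32, 34, 54, 73, 53, 42, 69]
Insert 53: [8, 32, 34, 53, 54, 73, 42, 69]
Insert 42: [8, 32, 34, 42, 53, 54, 73, 69]
Insert 69: [8, 32, 34, 42, 53, 54, 69, 73]

Sorted: [8, 32, 34, 42, 53, 54, 69, 73]


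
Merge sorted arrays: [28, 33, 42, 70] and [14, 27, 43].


Take 14 from B
Take 27 from B
Take 28 from A
Take 33 from A
Take 42 from A
Take 43 from B

Merged: [14, 27, 28, 33, 42, 43, 70]


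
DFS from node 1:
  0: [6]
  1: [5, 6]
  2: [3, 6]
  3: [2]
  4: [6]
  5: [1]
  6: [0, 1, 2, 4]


Visit 1, push [6, 5]
Visit 5, push []
Visit 6, push [4, 2, 0]
Visit 0, push []
Visit 2, push [3]
Visit 3, push []
Visit 4, push []

DFS order: [1, 5, 6, 0, 2, 3, 4]


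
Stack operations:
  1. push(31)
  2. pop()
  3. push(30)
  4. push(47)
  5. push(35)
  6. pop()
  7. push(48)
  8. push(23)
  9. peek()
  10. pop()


push(31) -> [31]
pop()->31, []
push(30) -> [30]
push(47) -> [30, 47]
push(35) -> [30, 47, 35]
pop()->35, [30, 47]
push(48) -> [30, 47, 48]
push(23) -> [30, 47, 48, 23]
peek()->23
pop()->23, [30, 47, 48]

Final stack: [30, 47, 48]


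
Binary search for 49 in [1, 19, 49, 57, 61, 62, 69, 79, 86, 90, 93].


Step 1: lo=0, hi=10, mid=5, val=62
Step 2: lo=0, hi=4, mid=2, val=49

Found at index 2


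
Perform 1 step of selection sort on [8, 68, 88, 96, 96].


Initial: [8, 68, 88, 96, 96]
Step 1: min=8 at 0
  Swap: [8, 68, 88, 96, 96]

After 1 step: [8, 68, 88, 96, 96]


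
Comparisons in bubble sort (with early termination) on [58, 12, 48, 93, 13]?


Algorithm: bubble sort (with early termination)
Input: [58, 12, 48, 93, 13]
Sorted: [12, 13, 48, 58, 93]

10


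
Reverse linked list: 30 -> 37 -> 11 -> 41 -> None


Step 1: curr=30, set curr.next=prev(None) | reversed so far: 30
Step 2: curr=37, set curr.next=prev(30) | reversed so far: 37 -> 30
Step 3: curr=11, set curr.next=prev(37) | reversed so far: 11 -> 37 -> 30
Step 4: curr=41, set curr.next=prev(11) | reversed so far: 41 -> 11 -> 37 -> 30

41 -> 11 -> 37 -> 30 -> None


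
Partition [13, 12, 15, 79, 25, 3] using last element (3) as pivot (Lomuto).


Pivot: 3
Place pivot at 0: [3, 12, 15, 79, 25, 13]

Partitioned: [3, 12, 15, 79, 25, 13]


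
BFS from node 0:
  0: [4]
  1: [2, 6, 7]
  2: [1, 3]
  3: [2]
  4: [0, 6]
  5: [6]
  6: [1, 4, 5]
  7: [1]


Visit 0, enqueue [4]
Visit 4, enqueue [6]
Visit 6, enqueue [1, 5]
Visit 1, enqueue [2, 7]
Visit 5, enqueue []
Visit 2, enqueue [3]
Visit 7, enqueue []
Visit 3, enqueue []

BFS order: [0, 4, 6, 1, 5, 2, 7, 3]


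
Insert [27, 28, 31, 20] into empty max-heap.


Insert 27: [27]
Insert 28: [28, 27]
Insert 31: [31, 27, 28]
Insert 20: [31, 27, 28, 20]

Final heap: [31, 27, 28, 20]


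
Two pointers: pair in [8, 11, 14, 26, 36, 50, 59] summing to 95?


lo=0(8)+hi=6(59)=67
lo=1(11)+hi=6(59)=70
lo=2(14)+hi=6(59)=73
lo=3(26)+hi=6(59)=85
lo=4(36)+hi=6(59)=95

Yes: 36+59=95


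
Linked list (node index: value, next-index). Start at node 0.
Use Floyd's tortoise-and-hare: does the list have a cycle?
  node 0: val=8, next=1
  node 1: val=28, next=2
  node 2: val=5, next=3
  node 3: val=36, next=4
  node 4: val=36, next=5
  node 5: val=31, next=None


Floyd's tortoise (slow, +1) and hare (fast, +2):
  init: slow=0, fast=0
  step 1: slow=1, fast=2
  step 2: slow=2, fast=4
  step 3: fast 4->5->None, no cycle

Cycle: no


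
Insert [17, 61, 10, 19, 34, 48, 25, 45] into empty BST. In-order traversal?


Insert 17: root
Insert 61: R from 17
Insert 10: L from 17
Insert 19: R from 17 -> L from 61
Insert 34: R from 17 -> L from 61 -> R from 19
Insert 48: R from 17 -> L from 61 -> R from 19 -> R from 34
Insert 25: R from 17 -> L from 61 -> R from 19 -> L from 34
Insert 45: R from 17 -> L from 61 -> R from 19 -> R from 34 -> L from 48

In-order: [10, 17, 19, 25, 34, 45, 48, 61]


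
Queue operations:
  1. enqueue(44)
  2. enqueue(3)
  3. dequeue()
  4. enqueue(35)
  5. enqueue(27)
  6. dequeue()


enqueue(44) -> [44]
enqueue(3) -> [44, 3]
dequeue()->44, [3]
enqueue(35) -> [3, 35]
enqueue(27) -> [3, 35, 27]
dequeue()->3, [35, 27]

Final queue: [35, 27]


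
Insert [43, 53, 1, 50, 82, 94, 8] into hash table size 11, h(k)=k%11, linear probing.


Insert 43: h=10 -> slot 10
Insert 53: h=9 -> slot 9
Insert 1: h=1 -> slot 1
Insert 50: h=6 -> slot 6
Insert 82: h=5 -> slot 5
Insert 94: h=6, 1 probes -> slot 7
Insert 8: h=8 -> slot 8

Table: [None, 1, None, None, None, 82, 50, 94, 8, 53, 43]


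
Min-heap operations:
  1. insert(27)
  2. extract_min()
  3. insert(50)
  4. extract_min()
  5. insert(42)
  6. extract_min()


insert(27) -> [27]
extract_min()->27, []
insert(50) -> [50]
extract_min()->50, []
insert(42) -> [42]
extract_min()->42, []

Final heap: []


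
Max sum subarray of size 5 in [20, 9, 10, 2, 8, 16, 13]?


[0:5]: 49
[1:6]: 45
[2:7]: 49

Max: 49 at [0:5]


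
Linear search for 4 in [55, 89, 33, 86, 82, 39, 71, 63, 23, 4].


i=0: 55!=4
i=1: 89!=4
i=2: 33!=4
i=3: 86!=4
i=4: 82!=4
i=5: 39!=4
i=6: 71!=4
i=7: 63!=4
i=8: 23!=4
i=9: 4==4 found!

Found at 9, 10 comps


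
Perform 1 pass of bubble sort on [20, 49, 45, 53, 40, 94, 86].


Initial: [20, 49, 45, 53, 40, 94, 86]
Pass 1: [20, 45, 49, 40, 53, 86, 94] (3 swaps)

After 1 pass: [20, 45, 49, 40, 53, 86, 94]


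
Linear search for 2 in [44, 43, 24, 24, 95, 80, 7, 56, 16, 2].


i=0: 44!=2
i=1: 43!=2
i=2: 24!=2
i=3: 24!=2
i=4: 95!=2
i=5: 80!=2
i=6: 7!=2
i=7: 56!=2
i=8: 16!=2
i=9: 2==2 found!

Found at 9, 10 comps


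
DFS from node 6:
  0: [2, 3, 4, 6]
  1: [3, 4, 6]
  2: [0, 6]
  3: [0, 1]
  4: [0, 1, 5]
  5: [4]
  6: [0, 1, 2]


Visit 6, push [2, 1, 0]
Visit 0, push [4, 3, 2]
Visit 2, push []
Visit 3, push [1]
Visit 1, push [4]
Visit 4, push [5]
Visit 5, push []

DFS order: [6, 0, 2, 3, 1, 4, 5]


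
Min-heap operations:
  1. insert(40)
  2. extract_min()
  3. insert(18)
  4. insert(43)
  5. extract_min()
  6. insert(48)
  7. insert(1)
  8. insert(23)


insert(40) -> [40]
extract_min()->40, []
insert(18) -> [18]
insert(43) -> [18, 43]
extract_min()->18, [43]
insert(48) -> [43, 48]
insert(1) -> [1, 48, 43]
insert(23) -> [1, 23, 43, 48]

Final heap: [1, 23, 43, 48]


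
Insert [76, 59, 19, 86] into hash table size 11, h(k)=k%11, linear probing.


Insert 76: h=10 -> slot 10
Insert 59: h=4 -> slot 4
Insert 19: h=8 -> slot 8
Insert 86: h=9 -> slot 9

Table: [None, None, None, None, 59, None, None, None, 19, 86, 76]


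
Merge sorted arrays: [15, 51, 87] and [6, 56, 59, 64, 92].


Take 6 from B
Take 15 from A
Take 51 from A
Take 56 from B
Take 59 from B
Take 64 from B
Take 87 from A

Merged: [6, 15, 51, 56, 59, 64, 87, 92]


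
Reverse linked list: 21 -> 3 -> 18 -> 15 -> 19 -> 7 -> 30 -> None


Step 1: curr=21, set curr.next=prev(None) | reversed so far: 21
Step 2: curr=3, set curr.next=prev(21) | reversed so far: 3 -> 21
Step 3: curr=18, set curr.next=prev(3) | reversed so far: 18 -> 3 -> 21
Step 4: curr=15, set curr.next=prev(18) | reversed so far: 15 -> 18 -> 3 -> 21
Step 5: curr=19, set curr.next=prev(15) | reversed so far: 19 -> 15 -> 18 -> 3 -> 21
Step 6: curr=7, set curr.next=prev(19) | reversed so far: 7 -> 19 -> 15 -> 18 -> 3 -> 21
Step 7: curr=30, set curr.next=prev(7) | reversed so far: 30 -> 7 -> 19 -> 15 -> 18 -> 3 -> 21

30 -> 7 -> 19 -> 15 -> 18 -> 3 -> 21 -> None


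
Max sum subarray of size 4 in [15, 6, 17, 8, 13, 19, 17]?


[0:4]: 46
[1:5]: 44
[2:6]: 57
[3:7]: 57

Max: 57 at [2:6]


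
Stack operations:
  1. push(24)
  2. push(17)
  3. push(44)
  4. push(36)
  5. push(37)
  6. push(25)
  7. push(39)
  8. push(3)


push(24) -> [24]
push(17) -> [24, 17]
push(44) -> [24, 17, 44]
push(36) -> [24, 17, 44, 36]
push(37) -> [24, 17, 44, 36, 37]
push(25) -> [24, 17, 44, 36, 37, 25]
push(39) -> [24, 17, 44, 36, 37, 25, 39]
push(3) -> [24, 17, 44, 36, 37, 25, 39, 3]

Final stack: [24, 17, 44, 36, 37, 25, 39, 3]


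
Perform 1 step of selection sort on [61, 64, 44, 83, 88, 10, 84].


Initial: [61, 64, 44, 83, 88, 10, 84]
Step 1: min=10 at 5
  Swap: [10, 64, 44, 83, 88, 61, 84]

After 1 step: [10, 64, 44, 83, 88, 61, 84]


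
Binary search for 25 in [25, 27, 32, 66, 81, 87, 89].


Step 1: lo=0, hi=6, mid=3, val=66
Step 2: lo=0, hi=2, mid=1, val=27
Step 3: lo=0, hi=0, mid=0, val=25

Found at index 0


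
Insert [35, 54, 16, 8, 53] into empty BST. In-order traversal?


Insert 35: root
Insert 54: R from 35
Insert 16: L from 35
Insert 8: L from 35 -> L from 16
Insert 53: R from 35 -> L from 54

In-order: [8, 16, 35, 53, 54]


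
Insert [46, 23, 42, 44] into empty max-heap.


Insert 46: [46]
Insert 23: [46, 23]
Insert 42: [46, 23, 42]
Insert 44: [46, 44, 42, 23]

Final heap: [46, 44, 42, 23]


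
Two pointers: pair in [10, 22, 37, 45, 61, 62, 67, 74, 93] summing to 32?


lo=0(10)+hi=8(93)=103
lo=0(10)+hi=7(74)=84
lo=0(10)+hi=6(67)=77
lo=0(10)+hi=5(62)=72
lo=0(10)+hi=4(61)=71
lo=0(10)+hi=3(45)=55
lo=0(10)+hi=2(37)=47
lo=0(10)+hi=1(22)=32

Yes: 10+22=32


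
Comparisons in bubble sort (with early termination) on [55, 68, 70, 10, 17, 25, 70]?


Algorithm: bubble sort (with early termination)
Input: [55, 68, 70, 10, 17, 25, 70]
Sorted: [10, 17, 25, 55, 68, 70, 70]

18


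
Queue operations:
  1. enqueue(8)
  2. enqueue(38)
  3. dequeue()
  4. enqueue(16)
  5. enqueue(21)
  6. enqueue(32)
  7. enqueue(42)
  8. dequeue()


enqueue(8) -> [8]
enqueue(38) -> [8, 38]
dequeue()->8, [38]
enqueue(16) -> [38, 16]
enqueue(21) -> [38, 16, 21]
enqueue(32) -> [38, 16, 21, 32]
enqueue(42) -> [38, 16, 21, 32, 42]
dequeue()->38, [16, 21, 32, 42]

Final queue: [16, 21, 32, 42]


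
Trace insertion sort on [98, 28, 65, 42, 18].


Initial: [98, 28, 65, 42, 18]
Insert 28: [28, 98, 65, 42, 18]
Insert 65: [28, 65, 98, 42, 18]
Insert 42: [28, 42, 65, 98, 18]
Insert 18: [18, 28, 42, 65, 98]

Sorted: [18, 28, 42, 65, 98]


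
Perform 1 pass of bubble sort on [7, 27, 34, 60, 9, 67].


Initial: [7, 27, 34, 60, 9, 67]
Pass 1: [7, 27, 34, 9, 60, 67] (1 swaps)

After 1 pass: [7, 27, 34, 9, 60, 67]


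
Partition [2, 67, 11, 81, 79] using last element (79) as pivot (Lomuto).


Pivot: 79
  2 <= 79: advance i (no swap)
  67 <= 79: advance i (no swap)
  11 <= 79: advance i (no swap)
Place pivot at 3: [2, 67, 11, 79, 81]

Partitioned: [2, 67, 11, 79, 81]


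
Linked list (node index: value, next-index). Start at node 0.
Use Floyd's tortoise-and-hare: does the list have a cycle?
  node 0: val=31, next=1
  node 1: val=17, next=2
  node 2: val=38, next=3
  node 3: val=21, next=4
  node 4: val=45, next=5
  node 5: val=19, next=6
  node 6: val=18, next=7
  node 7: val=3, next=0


Floyd's tortoise (slow, +1) and hare (fast, +2):
  init: slow=0, fast=0
  step 1: slow=1, fast=2
  step 2: slow=2, fast=4
  step 3: slow=3, fast=6
  step 4: slow=4, fast=0
  step 5: slow=5, fast=2
  step 6: slow=6, fast=4
  step 7: slow=7, fast=6
  step 8: slow=0, fast=0
  slow == fast at node 0: cycle detected

Cycle: yes


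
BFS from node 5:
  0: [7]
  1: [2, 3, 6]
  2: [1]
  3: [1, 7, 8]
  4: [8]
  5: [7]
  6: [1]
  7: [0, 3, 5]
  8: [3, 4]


Visit 5, enqueue [7]
Visit 7, enqueue [0, 3]
Visit 0, enqueue []
Visit 3, enqueue [1, 8]
Visit 1, enqueue [2, 6]
Visit 8, enqueue [4]
Visit 2, enqueue []
Visit 6, enqueue []
Visit 4, enqueue []

BFS order: [5, 7, 0, 3, 1, 8, 2, 6, 4]


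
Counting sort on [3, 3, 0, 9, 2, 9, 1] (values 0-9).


Input: [3, 3, 0, 9, 2, 9, 1]
Counts: [1, 1, 1, 2, 0, 0, 0, 0, 0, 2]

Sorted: [0, 1, 2, 3, 3, 9, 9]


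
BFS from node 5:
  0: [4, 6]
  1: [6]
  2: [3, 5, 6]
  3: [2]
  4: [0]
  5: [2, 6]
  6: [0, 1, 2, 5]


Visit 5, enqueue [2, 6]
Visit 2, enqueue [3]
Visit 6, enqueue [0, 1]
Visit 3, enqueue []
Visit 0, enqueue [4]
Visit 1, enqueue []
Visit 4, enqueue []

BFS order: [5, 2, 6, 3, 0, 1, 4]


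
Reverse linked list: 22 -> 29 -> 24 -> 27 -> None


Step 1: curr=22, set curr.next=prev(None) | reversed so far: 22
Step 2: curr=29, set curr.next=prev(22) | reversed so far: 29 -> 22
Step 3: curr=24, set curr.next=prev(29) | reversed so far: 24 -> 29 -> 22
Step 4: curr=27, set curr.next=prev(24) | reversed so far: 27 -> 24 -> 29 -> 22

27 -> 24 -> 29 -> 22 -> None


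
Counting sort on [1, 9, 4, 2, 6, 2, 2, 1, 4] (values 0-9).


Input: [1, 9, 4, 2, 6, 2, 2, 1, 4]
Counts: [0, 2, 3, 0, 2, 0, 1, 0, 0, 1]

Sorted: [1, 1, 2, 2, 2, 4, 4, 6, 9]


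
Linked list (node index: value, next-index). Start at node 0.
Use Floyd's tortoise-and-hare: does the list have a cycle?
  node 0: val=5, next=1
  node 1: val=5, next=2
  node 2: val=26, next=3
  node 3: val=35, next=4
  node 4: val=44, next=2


Floyd's tortoise (slow, +1) and hare (fast, +2):
  init: slow=0, fast=0
  step 1: slow=1, fast=2
  step 2: slow=2, fast=4
  step 3: slow=3, fast=3
  slow == fast at node 3: cycle detected

Cycle: yes


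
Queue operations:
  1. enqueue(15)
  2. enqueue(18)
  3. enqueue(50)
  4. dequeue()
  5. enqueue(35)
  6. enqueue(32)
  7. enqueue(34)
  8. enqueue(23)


enqueue(15) -> [15]
enqueue(18) -> [15, 18]
enqueue(50) -> [15, 18, 50]
dequeue()->15, [18, 50]
enqueue(35) -> [18, 50, 35]
enqueue(32) -> [18, 50, 35, 32]
enqueue(34) -> [18, 50, 35, 32, 34]
enqueue(23) -> [18, 50, 35, 32, 34, 23]

Final queue: [18, 50, 35, 32, 34, 23]


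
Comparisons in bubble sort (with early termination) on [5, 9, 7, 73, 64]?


Algorithm: bubble sort (with early termination)
Input: [5, 9, 7, 73, 64]
Sorted: [5, 7, 9, 64, 73]

7


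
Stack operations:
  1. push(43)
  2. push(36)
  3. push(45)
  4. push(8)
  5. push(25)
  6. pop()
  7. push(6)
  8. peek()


push(43) -> [43]
push(36) -> [43, 36]
push(45) -> [43, 36, 45]
push(8) -> [43, 36, 45, 8]
push(25) -> [43, 36, 45, 8, 25]
pop()->25, [43, 36, 45, 8]
push(6) -> [43, 36, 45, 8, 6]
peek()->6

Final stack: [43, 36, 45, 8, 6]


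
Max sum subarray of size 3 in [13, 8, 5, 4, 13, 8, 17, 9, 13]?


[0:3]: 26
[1:4]: 17
[2:5]: 22
[3:6]: 25
[4:7]: 38
[5:8]: 34
[6:9]: 39

Max: 39 at [6:9]


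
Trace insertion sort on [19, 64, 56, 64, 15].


Initial: [19, 64, 56, 64, 15]
Insert 64: [19, 64, 56, 64, 15]
Insert 56: [19, 56, 64, 64, 15]
Insert 64: [19, 56, 64, 64, 15]
Insert 15: [15, 19, 56, 64, 64]

Sorted: [15, 19, 56, 64, 64]


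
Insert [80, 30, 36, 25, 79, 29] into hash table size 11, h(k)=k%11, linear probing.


Insert 80: h=3 -> slot 3
Insert 30: h=8 -> slot 8
Insert 36: h=3, 1 probes -> slot 4
Insert 25: h=3, 2 probes -> slot 5
Insert 79: h=2 -> slot 2
Insert 29: h=7 -> slot 7

Table: [None, None, 79, 80, 36, 25, None, 29, 30, None, None]


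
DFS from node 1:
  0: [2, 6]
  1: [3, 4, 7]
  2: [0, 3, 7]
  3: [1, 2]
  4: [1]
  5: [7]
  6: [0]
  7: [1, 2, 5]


Visit 1, push [7, 4, 3]
Visit 3, push [2]
Visit 2, push [7, 0]
Visit 0, push [6]
Visit 6, push []
Visit 7, push [5]
Visit 5, push []
Visit 4, push []

DFS order: [1, 3, 2, 0, 6, 7, 5, 4]


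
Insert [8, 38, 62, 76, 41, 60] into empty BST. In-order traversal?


Insert 8: root
Insert 38: R from 8
Insert 62: R from 8 -> R from 38
Insert 76: R from 8 -> R from 38 -> R from 62
Insert 41: R from 8 -> R from 38 -> L from 62
Insert 60: R from 8 -> R from 38 -> L from 62 -> R from 41

In-order: [8, 38, 41, 60, 62, 76]


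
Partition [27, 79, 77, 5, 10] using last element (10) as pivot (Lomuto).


Pivot: 10
  5 <= 10: swap -> [5, 79, 77, 27, 10]
Place pivot at 1: [5, 10, 77, 27, 79]

Partitioned: [5, 10, 77, 27, 79]


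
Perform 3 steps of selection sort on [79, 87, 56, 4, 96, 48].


Initial: [79, 87, 56, 4, 96, 48]
Step 1: min=4 at 3
  Swap: [4, 87, 56, 79, 96, 48]
Step 2: min=48 at 5
  Swap: [4, 48, 56, 79, 96, 87]
Step 3: min=56 at 2
  Swap: [4, 48, 56, 79, 96, 87]

After 3 steps: [4, 48, 56, 79, 96, 87]


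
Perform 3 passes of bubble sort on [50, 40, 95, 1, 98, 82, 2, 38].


Initial: [50, 40, 95, 1, 98, 82, 2, 38]
Pass 1: [40, 50, 1, 95, 82, 2, 38, 98] (5 swaps)
Pass 2: [40, 1, 50, 82, 2, 38, 95, 98] (4 swaps)
Pass 3: [1, 40, 50, 2, 38, 82, 95, 98] (3 swaps)

After 3 passes: [1, 40, 50, 2, 38, 82, 95, 98]


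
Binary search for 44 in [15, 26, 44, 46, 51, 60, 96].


Step 1: lo=0, hi=6, mid=3, val=46
Step 2: lo=0, hi=2, mid=1, val=26
Step 3: lo=2, hi=2, mid=2, val=44

Found at index 2


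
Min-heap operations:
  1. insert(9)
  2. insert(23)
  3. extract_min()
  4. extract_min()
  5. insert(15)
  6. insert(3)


insert(9) -> [9]
insert(23) -> [9, 23]
extract_min()->9, [23]
extract_min()->23, []
insert(15) -> [15]
insert(3) -> [3, 15]

Final heap: [3, 15]


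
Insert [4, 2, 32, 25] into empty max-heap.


Insert 4: [4]
Insert 2: [4, 2]
Insert 32: [32, 2, 4]
Insert 25: [32, 25, 4, 2]

Final heap: [32, 25, 4, 2]


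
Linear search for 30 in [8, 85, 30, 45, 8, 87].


i=0: 8!=30
i=1: 85!=30
i=2: 30==30 found!

Found at 2, 3 comps


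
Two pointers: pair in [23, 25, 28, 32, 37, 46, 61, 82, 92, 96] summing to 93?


lo=0(23)+hi=9(96)=119
lo=0(23)+hi=8(92)=115
lo=0(23)+hi=7(82)=105
lo=0(23)+hi=6(61)=84
lo=1(25)+hi=6(61)=86
lo=2(28)+hi=6(61)=89
lo=3(32)+hi=6(61)=93

Yes: 32+61=93


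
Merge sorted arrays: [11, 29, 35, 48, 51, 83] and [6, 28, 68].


Take 6 from B
Take 11 from A
Take 28 from B
Take 29 from A
Take 35 from A
Take 48 from A
Take 51 from A
Take 68 from B

Merged: [6, 11, 28, 29, 35, 48, 51, 68, 83]


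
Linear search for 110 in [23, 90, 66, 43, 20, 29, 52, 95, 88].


i=0: 23!=110
i=1: 90!=110
i=2: 66!=110
i=3: 43!=110
i=4: 20!=110
i=5: 29!=110
i=6: 52!=110
i=7: 95!=110
i=8: 88!=110

Not found, 9 comps


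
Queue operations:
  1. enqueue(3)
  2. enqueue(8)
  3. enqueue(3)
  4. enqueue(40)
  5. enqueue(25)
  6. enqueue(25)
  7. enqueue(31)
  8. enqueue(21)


enqueue(3) -> [3]
enqueue(8) -> [3, 8]
enqueue(3) -> [3, 8, 3]
enqueue(40) -> [3, 8, 3, 40]
enqueue(25) -> [3, 8, 3, 40, 25]
enqueue(25) -> [3, 8, 3, 40, 25, 25]
enqueue(31) -> [3, 8, 3, 40, 25, 25, 31]
enqueue(21) -> [3, 8, 3, 40, 25, 25, 31, 21]

Final queue: [3, 8, 3, 40, 25, 25, 31, 21]


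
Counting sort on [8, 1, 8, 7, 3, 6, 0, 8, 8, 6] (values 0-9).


Input: [8, 1, 8, 7, 3, 6, 0, 8, 8, 6]
Counts: [1, 1, 0, 1, 0, 0, 2, 1, 4, 0]

Sorted: [0, 1, 3, 6, 6, 7, 8, 8, 8, 8]


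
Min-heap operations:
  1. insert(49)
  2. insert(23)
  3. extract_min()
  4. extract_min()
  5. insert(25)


insert(49) -> [49]
insert(23) -> [23, 49]
extract_min()->23, [49]
extract_min()->49, []
insert(25) -> [25]

Final heap: [25]


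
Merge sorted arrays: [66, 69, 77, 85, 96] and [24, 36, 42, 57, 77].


Take 24 from B
Take 36 from B
Take 42 from B
Take 57 from B
Take 66 from A
Take 69 from A
Take 77 from A
Take 77 from B

Merged: [24, 36, 42, 57, 66, 69, 77, 77, 85, 96]


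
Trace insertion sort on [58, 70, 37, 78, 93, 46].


Initial: [58, 70, 37, 78, 93, 46]
Insert 70: [58, 70, 37, 78, 93, 46]
Insert 37: [37, 58, 70, 78, 93, 46]
Insert 78: [37, 58, 70, 78, 93, 46]
Insert 93: [37, 58, 70, 78, 93, 46]
Insert 46: [37, 46, 58, 70, 78, 93]

Sorted: [37, 46, 58, 70, 78, 93]


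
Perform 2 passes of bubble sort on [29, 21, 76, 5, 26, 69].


Initial: [29, 21, 76, 5, 26, 69]
Pass 1: [21, 29, 5, 26, 69, 76] (4 swaps)
Pass 2: [21, 5, 26, 29, 69, 76] (2 swaps)

After 2 passes: [21, 5, 26, 29, 69, 76]


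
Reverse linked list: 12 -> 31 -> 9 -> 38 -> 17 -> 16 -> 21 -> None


Step 1: curr=12, set curr.next=prev(None) | reversed so far: 12
Step 2: curr=31, set curr.next=prev(12) | reversed so far: 31 -> 12
Step 3: curr=9, set curr.next=prev(31) | reversed so far: 9 -> 31 -> 12
Step 4: curr=38, set curr.next=prev(9) | reversed so far: 38 -> 9 -> 31 -> 12
Step 5: curr=17, set curr.next=prev(38) | reversed so far: 17 -> 38 -> 9 -> 31 -> 12
Step 6: curr=16, set curr.next=prev(17) | reversed so far: 16 -> 17 -> 38 -> 9 -> 31 -> 12
Step 7: curr=21, set curr.next=prev(16) | reversed so far: 21 -> 16 -> 17 -> 38 -> 9 -> 31 -> 12

21 -> 16 -> 17 -> 38 -> 9 -> 31 -> 12 -> None


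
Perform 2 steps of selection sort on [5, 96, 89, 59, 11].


Initial: [5, 96, 89, 59, 11]
Step 1: min=5 at 0
  Swap: [5, 96, 89, 59, 11]
Step 2: min=11 at 4
  Swap: [5, 11, 89, 59, 96]

After 2 steps: [5, 11, 89, 59, 96]


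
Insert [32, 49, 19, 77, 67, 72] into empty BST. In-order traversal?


Insert 32: root
Insert 49: R from 32
Insert 19: L from 32
Insert 77: R from 32 -> R from 49
Insert 67: R from 32 -> R from 49 -> L from 77
Insert 72: R from 32 -> R from 49 -> L from 77 -> R from 67

In-order: [19, 32, 49, 67, 72, 77]


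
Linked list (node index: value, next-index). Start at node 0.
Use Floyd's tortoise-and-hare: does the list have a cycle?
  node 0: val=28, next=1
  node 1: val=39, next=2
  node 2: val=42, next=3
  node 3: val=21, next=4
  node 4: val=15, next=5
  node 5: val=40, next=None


Floyd's tortoise (slow, +1) and hare (fast, +2):
  init: slow=0, fast=0
  step 1: slow=1, fast=2
  step 2: slow=2, fast=4
  step 3: fast 4->5->None, no cycle

Cycle: no


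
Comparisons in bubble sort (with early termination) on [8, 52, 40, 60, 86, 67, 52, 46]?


Algorithm: bubble sort (with early termination)
Input: [8, 52, 40, 60, 86, 67, 52, 46]
Sorted: [8, 40, 46, 52, 52, 60, 67, 86]

27


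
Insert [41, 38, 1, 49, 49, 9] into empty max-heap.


Insert 41: [41]
Insert 38: [41, 38]
Insert 1: [41, 38, 1]
Insert 49: [49, 41, 1, 38]
Insert 49: [49, 49, 1, 38, 41]
Insert 9: [49, 49, 9, 38, 41, 1]

Final heap: [49, 49, 9, 38, 41, 1]


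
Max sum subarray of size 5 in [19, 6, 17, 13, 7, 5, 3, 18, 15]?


[0:5]: 62
[1:6]: 48
[2:7]: 45
[3:8]: 46
[4:9]: 48

Max: 62 at [0:5]


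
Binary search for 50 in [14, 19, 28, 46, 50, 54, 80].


Step 1: lo=0, hi=6, mid=3, val=46
Step 2: lo=4, hi=6, mid=5, val=54
Step 3: lo=4, hi=4, mid=4, val=50

Found at index 4


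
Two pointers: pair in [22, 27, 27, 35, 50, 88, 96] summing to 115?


lo=0(22)+hi=6(96)=118
lo=0(22)+hi=5(88)=110
lo=1(27)+hi=5(88)=115

Yes: 27+88=115


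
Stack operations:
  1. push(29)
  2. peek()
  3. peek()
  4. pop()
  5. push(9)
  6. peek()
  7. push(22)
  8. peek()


push(29) -> [29]
peek()->29
peek()->29
pop()->29, []
push(9) -> [9]
peek()->9
push(22) -> [9, 22]
peek()->22

Final stack: [9, 22]


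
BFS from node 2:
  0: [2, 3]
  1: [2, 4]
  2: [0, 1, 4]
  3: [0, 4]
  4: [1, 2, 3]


Visit 2, enqueue [0, 1, 4]
Visit 0, enqueue [3]
Visit 1, enqueue []
Visit 4, enqueue []
Visit 3, enqueue []

BFS order: [2, 0, 1, 4, 3]


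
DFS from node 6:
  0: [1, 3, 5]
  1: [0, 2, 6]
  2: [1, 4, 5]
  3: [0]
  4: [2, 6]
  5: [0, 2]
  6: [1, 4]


Visit 6, push [4, 1]
Visit 1, push [2, 0]
Visit 0, push [5, 3]
Visit 3, push []
Visit 5, push [2]
Visit 2, push [4]
Visit 4, push []

DFS order: [6, 1, 0, 3, 5, 2, 4]


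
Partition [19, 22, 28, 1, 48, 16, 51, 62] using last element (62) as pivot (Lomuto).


Pivot: 62
  19 <= 62: advance i (no swap)
  22 <= 62: advance i (no swap)
  28 <= 62: advance i (no swap)
  1 <= 62: advance i (no swap)
  48 <= 62: advance i (no swap)
  16 <= 62: advance i (no swap)
  51 <= 62: advance i (no swap)
Place pivot at 7: [19, 22, 28, 1, 48, 16, 51, 62]

Partitioned: [19, 22, 28, 1, 48, 16, 51, 62]


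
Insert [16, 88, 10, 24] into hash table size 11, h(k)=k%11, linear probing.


Insert 16: h=5 -> slot 5
Insert 88: h=0 -> slot 0
Insert 10: h=10 -> slot 10
Insert 24: h=2 -> slot 2

Table: [88, None, 24, None, None, 16, None, None, None, None, 10]


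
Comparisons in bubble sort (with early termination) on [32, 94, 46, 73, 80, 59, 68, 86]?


Algorithm: bubble sort (with early termination)
Input: [32, 94, 46, 73, 80, 59, 68, 86]
Sorted: [32, 46, 59, 68, 73, 80, 86, 94]

22


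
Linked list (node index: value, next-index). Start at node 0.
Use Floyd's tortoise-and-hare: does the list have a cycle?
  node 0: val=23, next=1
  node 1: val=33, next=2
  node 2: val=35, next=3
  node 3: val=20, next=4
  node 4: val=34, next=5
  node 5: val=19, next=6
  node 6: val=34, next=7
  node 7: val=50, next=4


Floyd's tortoise (slow, +1) and hare (fast, +2):
  init: slow=0, fast=0
  step 1: slow=1, fast=2
  step 2: slow=2, fast=4
  step 3: slow=3, fast=6
  step 4: slow=4, fast=4
  slow == fast at node 4: cycle detected

Cycle: yes


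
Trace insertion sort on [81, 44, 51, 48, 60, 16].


Initial: [81, 44, 51, 48, 60, 16]
Insert 44: [44, 81, 51, 48, 60, 16]
Insert 51: [44, 51, 81, 48, 60, 16]
Insert 48: [44, 48, 51, 81, 60, 16]
Insert 60: [44, 48, 51, 60, 81, 16]
Insert 16: [16, 44, 48, 51, 60, 81]

Sorted: [16, 44, 48, 51, 60, 81]


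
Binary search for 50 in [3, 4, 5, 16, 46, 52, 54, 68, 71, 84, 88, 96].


Step 1: lo=0, hi=11, mid=5, val=52
Step 2: lo=0, hi=4, mid=2, val=5
Step 3: lo=3, hi=4, mid=3, val=16
Step 4: lo=4, hi=4, mid=4, val=46

Not found


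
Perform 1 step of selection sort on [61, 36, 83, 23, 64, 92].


Initial: [61, 36, 83, 23, 64, 92]
Step 1: min=23 at 3
  Swap: [23, 36, 83, 61, 64, 92]

After 1 step: [23, 36, 83, 61, 64, 92]


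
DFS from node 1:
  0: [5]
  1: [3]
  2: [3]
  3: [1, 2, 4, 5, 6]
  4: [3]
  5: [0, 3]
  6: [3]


Visit 1, push [3]
Visit 3, push [6, 5, 4, 2]
Visit 2, push []
Visit 4, push []
Visit 5, push [0]
Visit 0, push []
Visit 6, push []

DFS order: [1, 3, 2, 4, 5, 0, 6]


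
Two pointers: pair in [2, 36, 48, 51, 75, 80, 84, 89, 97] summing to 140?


lo=0(2)+hi=8(97)=99
lo=1(36)+hi=8(97)=133
lo=2(48)+hi=8(97)=145
lo=2(48)+hi=7(89)=137
lo=3(51)+hi=7(89)=140

Yes: 51+89=140


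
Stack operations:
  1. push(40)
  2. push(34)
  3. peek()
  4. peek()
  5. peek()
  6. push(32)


push(40) -> [40]
push(34) -> [40, 34]
peek()->34
peek()->34
peek()->34
push(32) -> [40, 34, 32]

Final stack: [40, 34, 32]


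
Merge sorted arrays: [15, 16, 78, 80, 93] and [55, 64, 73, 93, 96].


Take 15 from A
Take 16 from A
Take 55 from B
Take 64 from B
Take 73 from B
Take 78 from A
Take 80 from A
Take 93 from A

Merged: [15, 16, 55, 64, 73, 78, 80, 93, 93, 96]


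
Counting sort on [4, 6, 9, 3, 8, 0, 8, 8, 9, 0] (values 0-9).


Input: [4, 6, 9, 3, 8, 0, 8, 8, 9, 0]
Counts: [2, 0, 0, 1, 1, 0, 1, 0, 3, 2]

Sorted: [0, 0, 3, 4, 6, 8, 8, 8, 9, 9]


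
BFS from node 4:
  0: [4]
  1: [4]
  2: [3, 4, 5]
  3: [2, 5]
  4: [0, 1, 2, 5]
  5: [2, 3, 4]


Visit 4, enqueue [0, 1, 2, 5]
Visit 0, enqueue []
Visit 1, enqueue []
Visit 2, enqueue [3]
Visit 5, enqueue []
Visit 3, enqueue []

BFS order: [4, 0, 1, 2, 5, 3]


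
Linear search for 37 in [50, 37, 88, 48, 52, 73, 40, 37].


i=0: 50!=37
i=1: 37==37 found!

Found at 1, 2 comps


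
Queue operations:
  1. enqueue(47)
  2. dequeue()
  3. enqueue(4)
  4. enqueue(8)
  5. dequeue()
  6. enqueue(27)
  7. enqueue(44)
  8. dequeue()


enqueue(47) -> [47]
dequeue()->47, []
enqueue(4) -> [4]
enqueue(8) -> [4, 8]
dequeue()->4, [8]
enqueue(27) -> [8, 27]
enqueue(44) -> [8, 27, 44]
dequeue()->8, [27, 44]

Final queue: [27, 44]


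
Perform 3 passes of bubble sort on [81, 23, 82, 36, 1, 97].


Initial: [81, 23, 82, 36, 1, 97]
Pass 1: [23, 81, 36, 1, 82, 97] (3 swaps)
Pass 2: [23, 36, 1, 81, 82, 97] (2 swaps)
Pass 3: [23, 1, 36, 81, 82, 97] (1 swaps)

After 3 passes: [23, 1, 36, 81, 82, 97]


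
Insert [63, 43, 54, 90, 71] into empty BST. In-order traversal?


Insert 63: root
Insert 43: L from 63
Insert 54: L from 63 -> R from 43
Insert 90: R from 63
Insert 71: R from 63 -> L from 90

In-order: [43, 54, 63, 71, 90]


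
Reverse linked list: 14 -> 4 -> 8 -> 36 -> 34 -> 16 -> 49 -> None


Step 1: curr=14, set curr.next=prev(None) | reversed so far: 14
Step 2: curr=4, set curr.next=prev(14) | reversed so far: 4 -> 14
Step 3: curr=8, set curr.next=prev(4) | reversed so far: 8 -> 4 -> 14
Step 4: curr=36, set curr.next=prev(8) | reversed so far: 36 -> 8 -> 4 -> 14
Step 5: curr=34, set curr.next=prev(36) | reversed so far: 34 -> 36 -> 8 -> 4 -> 14
Step 6: curr=16, set curr.next=prev(34) | reversed so far: 16 -> 34 -> 36 -> 8 -> 4 -> 14
Step 7: curr=49, set curr.next=prev(16) | reversed so far: 49 -> 16 -> 34 -> 36 -> 8 -> 4 -> 14

49 -> 16 -> 34 -> 36 -> 8 -> 4 -> 14 -> None


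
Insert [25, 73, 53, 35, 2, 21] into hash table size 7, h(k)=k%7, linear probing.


Insert 25: h=4 -> slot 4
Insert 73: h=3 -> slot 3
Insert 53: h=4, 1 probes -> slot 5
Insert 35: h=0 -> slot 0
Insert 2: h=2 -> slot 2
Insert 21: h=0, 1 probes -> slot 1

Table: [35, 21, 2, 73, 25, 53, None]


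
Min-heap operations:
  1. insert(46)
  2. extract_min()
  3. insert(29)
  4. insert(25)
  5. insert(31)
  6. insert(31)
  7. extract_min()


insert(46) -> [46]
extract_min()->46, []
insert(29) -> [29]
insert(25) -> [25, 29]
insert(31) -> [25, 29, 31]
insert(31) -> [25, 29, 31, 31]
extract_min()->25, [29, 31, 31]

Final heap: [29, 31, 31]


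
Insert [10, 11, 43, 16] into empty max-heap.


Insert 10: [10]
Insert 11: [11, 10]
Insert 43: [43, 10, 11]
Insert 16: [43, 16, 11, 10]

Final heap: [43, 16, 11, 10]


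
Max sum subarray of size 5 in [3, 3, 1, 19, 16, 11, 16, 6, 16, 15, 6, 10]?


[0:5]: 42
[1:6]: 50
[2:7]: 63
[3:8]: 68
[4:9]: 65
[5:10]: 64
[6:11]: 59
[7:12]: 53

Max: 68 at [3:8]


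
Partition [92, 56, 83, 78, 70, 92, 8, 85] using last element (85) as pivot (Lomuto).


Pivot: 85
  56 <= 85: swap -> [56, 92, 83, 78, 70, 92, 8, 85]
  83 <= 85: swap -> [56, 83, 92, 78, 70, 92, 8, 85]
  78 <= 85: swap -> [56, 83, 78, 92, 70, 92, 8, 85]
  70 <= 85: swap -> [56, 83, 78, 70, 92, 92, 8, 85]
  8 <= 85: swap -> [56, 83, 78, 70, 8, 92, 92, 85]
Place pivot at 5: [56, 83, 78, 70, 8, 85, 92, 92]

Partitioned: [56, 83, 78, 70, 8, 85, 92, 92]


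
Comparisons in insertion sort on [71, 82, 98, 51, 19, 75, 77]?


Algorithm: insertion sort
Input: [71, 82, 98, 51, 19, 75, 77]
Sorted: [19, 51, 71, 75, 77, 82, 98]

15


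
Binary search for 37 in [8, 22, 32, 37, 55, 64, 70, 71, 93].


Step 1: lo=0, hi=8, mid=4, val=55
Step 2: lo=0, hi=3, mid=1, val=22
Step 3: lo=2, hi=3, mid=2, val=32
Step 4: lo=3, hi=3, mid=3, val=37

Found at index 3


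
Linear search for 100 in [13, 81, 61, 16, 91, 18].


i=0: 13!=100
i=1: 81!=100
i=2: 61!=100
i=3: 16!=100
i=4: 91!=100
i=5: 18!=100

Not found, 6 comps


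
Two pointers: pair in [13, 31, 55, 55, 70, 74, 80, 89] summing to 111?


lo=0(13)+hi=7(89)=102
lo=1(31)+hi=7(89)=120
lo=1(31)+hi=6(80)=111

Yes: 31+80=111


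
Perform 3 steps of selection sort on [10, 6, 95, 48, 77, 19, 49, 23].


Initial: [10, 6, 95, 48, 77, 19, 49, 23]
Step 1: min=6 at 1
  Swap: [6, 10, 95, 48, 77, 19, 49, 23]
Step 2: min=10 at 1
  Swap: [6, 10, 95, 48, 77, 19, 49, 23]
Step 3: min=19 at 5
  Swap: [6, 10, 19, 48, 77, 95, 49, 23]

After 3 steps: [6, 10, 19, 48, 77, 95, 49, 23]


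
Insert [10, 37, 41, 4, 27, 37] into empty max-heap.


Insert 10: [10]
Insert 37: [37, 10]
Insert 41: [41, 10, 37]
Insert 4: [41, 10, 37, 4]
Insert 27: [41, 27, 37, 4, 10]
Insert 37: [41, 27, 37, 4, 10, 37]

Final heap: [41, 27, 37, 4, 10, 37]
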